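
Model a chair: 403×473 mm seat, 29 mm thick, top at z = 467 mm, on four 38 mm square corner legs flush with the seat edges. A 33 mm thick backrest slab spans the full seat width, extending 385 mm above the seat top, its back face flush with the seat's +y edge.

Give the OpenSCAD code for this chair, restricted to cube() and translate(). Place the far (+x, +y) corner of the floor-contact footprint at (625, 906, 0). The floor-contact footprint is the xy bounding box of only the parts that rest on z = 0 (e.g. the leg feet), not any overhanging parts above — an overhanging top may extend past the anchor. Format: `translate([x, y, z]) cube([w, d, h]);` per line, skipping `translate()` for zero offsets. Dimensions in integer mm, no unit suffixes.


translate([222, 433, 438]) cube([403, 473, 29]);
translate([222, 433, 0]) cube([38, 38, 438]);
translate([587, 433, 0]) cube([38, 38, 438]);
translate([222, 868, 0]) cube([38, 38, 438]);
translate([587, 868, 0]) cube([38, 38, 438]);
translate([222, 873, 467]) cube([403, 33, 385]);


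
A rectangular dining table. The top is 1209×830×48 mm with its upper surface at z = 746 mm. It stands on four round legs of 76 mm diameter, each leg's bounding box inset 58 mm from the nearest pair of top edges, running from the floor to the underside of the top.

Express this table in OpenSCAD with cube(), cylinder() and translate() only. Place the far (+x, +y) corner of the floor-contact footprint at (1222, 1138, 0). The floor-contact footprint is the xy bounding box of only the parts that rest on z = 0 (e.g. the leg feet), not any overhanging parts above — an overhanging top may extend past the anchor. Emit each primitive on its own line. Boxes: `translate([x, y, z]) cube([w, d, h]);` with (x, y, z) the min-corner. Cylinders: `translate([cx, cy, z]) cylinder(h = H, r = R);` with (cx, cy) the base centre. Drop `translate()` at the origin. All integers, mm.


// leg_h = 746 - 48 = 698
translate([71, 366, 698]) cube([1209, 830, 48]);
translate([167, 462, 0]) cylinder(h = 698, r = 38);
translate([1184, 462, 0]) cylinder(h = 698, r = 38);
translate([167, 1100, 0]) cylinder(h = 698, r = 38);
translate([1184, 1100, 0]) cylinder(h = 698, r = 38);


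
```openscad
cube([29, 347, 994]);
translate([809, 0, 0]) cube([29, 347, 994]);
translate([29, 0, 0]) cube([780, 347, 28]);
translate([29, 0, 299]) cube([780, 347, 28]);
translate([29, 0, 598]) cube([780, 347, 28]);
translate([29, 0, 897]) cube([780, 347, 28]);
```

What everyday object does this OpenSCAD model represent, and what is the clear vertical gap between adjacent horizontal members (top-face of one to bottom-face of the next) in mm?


A bookshelf. The clear shelf gap is 271 mm.

Two tall side panels with 4 horizontal boards between them — a bookshelf. The first two shelf undersides are at z = 0 and z = 299; with shelf thickness 28, the clear gap is 299 − 0 − 28 = 271 mm.


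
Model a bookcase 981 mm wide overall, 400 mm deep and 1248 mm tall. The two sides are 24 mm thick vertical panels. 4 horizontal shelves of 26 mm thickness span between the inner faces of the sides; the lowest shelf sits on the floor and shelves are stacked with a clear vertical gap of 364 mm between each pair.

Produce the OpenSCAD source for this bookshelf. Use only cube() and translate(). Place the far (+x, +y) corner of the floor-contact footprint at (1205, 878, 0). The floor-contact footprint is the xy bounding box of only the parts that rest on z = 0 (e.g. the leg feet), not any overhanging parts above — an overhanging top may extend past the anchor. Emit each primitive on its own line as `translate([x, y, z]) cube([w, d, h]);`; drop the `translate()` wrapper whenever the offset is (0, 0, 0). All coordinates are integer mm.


translate([224, 478, 0]) cube([24, 400, 1248]);
translate([1181, 478, 0]) cube([24, 400, 1248]);
translate([248, 478, 0]) cube([933, 400, 26]);
translate([248, 478, 390]) cube([933, 400, 26]);
translate([248, 478, 780]) cube([933, 400, 26]);
translate([248, 478, 1170]) cube([933, 400, 26]);


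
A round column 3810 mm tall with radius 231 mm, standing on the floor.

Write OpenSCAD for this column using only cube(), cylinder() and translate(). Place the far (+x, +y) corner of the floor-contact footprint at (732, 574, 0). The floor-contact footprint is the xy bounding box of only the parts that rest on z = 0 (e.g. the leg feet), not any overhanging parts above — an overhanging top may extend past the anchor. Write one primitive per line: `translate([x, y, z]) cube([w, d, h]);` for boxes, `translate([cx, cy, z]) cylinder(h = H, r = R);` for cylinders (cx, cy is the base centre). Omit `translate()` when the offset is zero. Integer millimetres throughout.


translate([501, 343, 0]) cylinder(h = 3810, r = 231);


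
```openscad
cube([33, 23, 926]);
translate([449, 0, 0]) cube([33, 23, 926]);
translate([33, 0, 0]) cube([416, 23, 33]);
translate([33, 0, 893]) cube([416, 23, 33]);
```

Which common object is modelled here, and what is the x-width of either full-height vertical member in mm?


A picture frame. The border width is 33 mm.

Four thin pieces enclosing a rectangular opening — a picture frame. The two full-height stiles are 926 mm tall; the top rail sits at z = 893 and is 33 mm tall, so the border above the opening is 926 − 893 = 33 mm, matching the stile x-width.


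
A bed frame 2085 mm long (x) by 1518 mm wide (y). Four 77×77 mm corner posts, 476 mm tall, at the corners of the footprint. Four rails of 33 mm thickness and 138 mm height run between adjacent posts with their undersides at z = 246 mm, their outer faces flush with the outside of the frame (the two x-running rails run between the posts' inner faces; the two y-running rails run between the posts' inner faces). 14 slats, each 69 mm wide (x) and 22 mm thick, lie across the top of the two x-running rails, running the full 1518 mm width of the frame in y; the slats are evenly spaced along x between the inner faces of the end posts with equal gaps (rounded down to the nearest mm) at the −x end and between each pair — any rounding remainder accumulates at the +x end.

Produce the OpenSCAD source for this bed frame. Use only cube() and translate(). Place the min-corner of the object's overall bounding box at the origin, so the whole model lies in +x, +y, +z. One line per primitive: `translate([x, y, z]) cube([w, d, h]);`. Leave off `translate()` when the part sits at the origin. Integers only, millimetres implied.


// slat z = rail_z + rail_h = 246 + 138 = 384
// slat gap = ⌊(1931 − 14·69) / 15⌋ = 64
cube([77, 77, 476]);
translate([0, 1441, 0]) cube([77, 77, 476]);
translate([2008, 0, 0]) cube([77, 77, 476]);
translate([2008, 1441, 0]) cube([77, 77, 476]);
translate([77, 0, 246]) cube([1931, 33, 138]);
translate([77, 1485, 246]) cube([1931, 33, 138]);
translate([0, 77, 246]) cube([33, 1364, 138]);
translate([2052, 77, 246]) cube([33, 1364, 138]);
translate([141, 0, 384]) cube([69, 1518, 22]);
translate([274, 0, 384]) cube([69, 1518, 22]);
translate([407, 0, 384]) cube([69, 1518, 22]);
translate([540, 0, 384]) cube([69, 1518, 22]);
translate([673, 0, 384]) cube([69, 1518, 22]);
translate([806, 0, 384]) cube([69, 1518, 22]);
translate([939, 0, 384]) cube([69, 1518, 22]);
translate([1072, 0, 384]) cube([69, 1518, 22]);
translate([1205, 0, 384]) cube([69, 1518, 22]);
translate([1338, 0, 384]) cube([69, 1518, 22]);
translate([1471, 0, 384]) cube([69, 1518, 22]);
translate([1604, 0, 384]) cube([69, 1518, 22]);
translate([1737, 0, 384]) cube([69, 1518, 22]);
translate([1870, 0, 384]) cube([69, 1518, 22]);


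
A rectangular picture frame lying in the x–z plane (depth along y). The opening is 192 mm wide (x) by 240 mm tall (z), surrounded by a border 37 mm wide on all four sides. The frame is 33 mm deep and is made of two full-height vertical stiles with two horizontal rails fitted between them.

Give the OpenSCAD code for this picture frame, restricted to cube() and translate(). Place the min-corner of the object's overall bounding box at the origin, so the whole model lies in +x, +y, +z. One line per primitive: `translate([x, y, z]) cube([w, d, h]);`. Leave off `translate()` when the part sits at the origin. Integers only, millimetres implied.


cube([37, 33, 314]);
translate([229, 0, 0]) cube([37, 33, 314]);
translate([37, 0, 0]) cube([192, 33, 37]);
translate([37, 0, 277]) cube([192, 33, 37]);


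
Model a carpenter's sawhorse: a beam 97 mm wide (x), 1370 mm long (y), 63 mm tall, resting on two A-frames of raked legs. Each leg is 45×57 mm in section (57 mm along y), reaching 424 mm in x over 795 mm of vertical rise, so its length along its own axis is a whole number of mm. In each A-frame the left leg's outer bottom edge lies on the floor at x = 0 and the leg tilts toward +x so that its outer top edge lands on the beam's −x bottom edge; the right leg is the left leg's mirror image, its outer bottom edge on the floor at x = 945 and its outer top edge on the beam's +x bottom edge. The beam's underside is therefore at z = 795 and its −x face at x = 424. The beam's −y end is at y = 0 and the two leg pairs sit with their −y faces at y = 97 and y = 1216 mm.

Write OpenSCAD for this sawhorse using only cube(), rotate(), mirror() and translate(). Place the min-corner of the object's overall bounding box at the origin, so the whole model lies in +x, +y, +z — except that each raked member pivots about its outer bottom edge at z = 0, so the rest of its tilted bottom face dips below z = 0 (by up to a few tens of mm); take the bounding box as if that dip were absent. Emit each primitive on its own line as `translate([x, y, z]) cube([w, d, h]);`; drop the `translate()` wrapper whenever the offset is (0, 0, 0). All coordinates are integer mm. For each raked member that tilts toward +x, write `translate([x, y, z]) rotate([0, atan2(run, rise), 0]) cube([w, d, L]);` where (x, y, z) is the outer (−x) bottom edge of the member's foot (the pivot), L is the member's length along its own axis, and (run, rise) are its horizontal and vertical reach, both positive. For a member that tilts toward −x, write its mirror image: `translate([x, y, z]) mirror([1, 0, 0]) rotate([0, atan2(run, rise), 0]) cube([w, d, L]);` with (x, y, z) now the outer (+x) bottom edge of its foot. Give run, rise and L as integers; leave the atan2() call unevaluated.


translate([424, 0, 795]) cube([97, 1370, 63]);
translate([0, 97, 0]) rotate([0, atan2(424, 795), 0]) cube([45, 57, 901]);
translate([945, 97, 0]) mirror([1, 0, 0]) rotate([0, atan2(424, 795), 0]) cube([45, 57, 901]);
translate([0, 1216, 0]) rotate([0, atan2(424, 795), 0]) cube([45, 57, 901]);
translate([945, 1216, 0]) mirror([1, 0, 0]) rotate([0, atan2(424, 795), 0]) cube([45, 57, 901]);


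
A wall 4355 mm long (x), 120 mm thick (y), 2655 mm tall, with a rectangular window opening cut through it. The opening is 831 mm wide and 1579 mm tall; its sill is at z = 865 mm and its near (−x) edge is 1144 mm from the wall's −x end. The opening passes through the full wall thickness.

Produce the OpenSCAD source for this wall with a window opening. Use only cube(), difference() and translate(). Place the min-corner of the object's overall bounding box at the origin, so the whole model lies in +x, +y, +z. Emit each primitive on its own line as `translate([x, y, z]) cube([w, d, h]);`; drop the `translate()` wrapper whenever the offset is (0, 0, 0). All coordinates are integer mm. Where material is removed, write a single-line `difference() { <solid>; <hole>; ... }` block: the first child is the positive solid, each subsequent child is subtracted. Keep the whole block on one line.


difference() { cube([4355, 120, 2655]); translate([1144, 0, 865]) cube([831, 120, 1579]); }


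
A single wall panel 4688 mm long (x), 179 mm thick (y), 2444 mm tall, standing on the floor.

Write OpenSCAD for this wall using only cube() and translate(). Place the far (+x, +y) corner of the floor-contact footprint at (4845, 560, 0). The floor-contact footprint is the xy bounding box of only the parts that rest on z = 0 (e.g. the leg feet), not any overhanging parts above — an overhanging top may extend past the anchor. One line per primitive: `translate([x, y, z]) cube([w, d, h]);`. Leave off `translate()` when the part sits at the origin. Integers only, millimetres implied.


translate([157, 381, 0]) cube([4688, 179, 2444]);


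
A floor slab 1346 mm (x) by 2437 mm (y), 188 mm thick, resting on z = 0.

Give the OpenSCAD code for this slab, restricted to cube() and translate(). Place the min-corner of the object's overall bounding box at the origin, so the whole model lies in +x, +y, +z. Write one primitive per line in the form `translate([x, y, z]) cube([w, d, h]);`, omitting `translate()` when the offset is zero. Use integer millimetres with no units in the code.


cube([1346, 2437, 188]);


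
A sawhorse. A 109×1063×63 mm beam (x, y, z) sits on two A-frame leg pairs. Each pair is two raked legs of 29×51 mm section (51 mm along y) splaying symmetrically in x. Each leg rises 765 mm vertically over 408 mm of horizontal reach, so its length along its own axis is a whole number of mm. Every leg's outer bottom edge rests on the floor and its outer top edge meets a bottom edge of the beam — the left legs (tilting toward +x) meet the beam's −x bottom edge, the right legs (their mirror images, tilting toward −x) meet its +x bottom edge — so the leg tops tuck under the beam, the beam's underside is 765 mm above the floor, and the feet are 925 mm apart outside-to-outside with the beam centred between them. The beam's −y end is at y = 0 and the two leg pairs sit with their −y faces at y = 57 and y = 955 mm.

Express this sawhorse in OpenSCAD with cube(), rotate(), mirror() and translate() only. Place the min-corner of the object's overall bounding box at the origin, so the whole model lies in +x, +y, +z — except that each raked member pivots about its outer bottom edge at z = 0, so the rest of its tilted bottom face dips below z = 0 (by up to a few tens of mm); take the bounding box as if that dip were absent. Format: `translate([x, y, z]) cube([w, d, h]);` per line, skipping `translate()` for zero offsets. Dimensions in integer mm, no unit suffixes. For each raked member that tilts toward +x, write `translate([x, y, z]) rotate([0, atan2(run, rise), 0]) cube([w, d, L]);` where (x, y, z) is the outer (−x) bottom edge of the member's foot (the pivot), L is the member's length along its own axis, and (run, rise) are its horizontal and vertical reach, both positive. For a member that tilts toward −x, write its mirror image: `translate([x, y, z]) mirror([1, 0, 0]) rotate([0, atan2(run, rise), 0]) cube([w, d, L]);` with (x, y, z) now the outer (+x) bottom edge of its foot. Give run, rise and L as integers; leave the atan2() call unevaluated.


translate([408, 0, 765]) cube([109, 1063, 63]);
translate([0, 57, 0]) rotate([0, atan2(408, 765), 0]) cube([29, 51, 867]);
translate([925, 57, 0]) mirror([1, 0, 0]) rotate([0, atan2(408, 765), 0]) cube([29, 51, 867]);
translate([0, 955, 0]) rotate([0, atan2(408, 765), 0]) cube([29, 51, 867]);
translate([925, 955, 0]) mirror([1, 0, 0]) rotate([0, atan2(408, 765), 0]) cube([29, 51, 867]);


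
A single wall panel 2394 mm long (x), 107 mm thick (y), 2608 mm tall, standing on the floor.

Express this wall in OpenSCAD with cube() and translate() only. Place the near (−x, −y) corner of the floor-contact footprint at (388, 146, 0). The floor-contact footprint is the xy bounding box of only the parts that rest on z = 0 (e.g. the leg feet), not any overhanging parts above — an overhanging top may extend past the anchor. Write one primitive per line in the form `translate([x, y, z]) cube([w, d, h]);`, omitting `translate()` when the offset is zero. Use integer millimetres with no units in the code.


translate([388, 146, 0]) cube([2394, 107, 2608]);


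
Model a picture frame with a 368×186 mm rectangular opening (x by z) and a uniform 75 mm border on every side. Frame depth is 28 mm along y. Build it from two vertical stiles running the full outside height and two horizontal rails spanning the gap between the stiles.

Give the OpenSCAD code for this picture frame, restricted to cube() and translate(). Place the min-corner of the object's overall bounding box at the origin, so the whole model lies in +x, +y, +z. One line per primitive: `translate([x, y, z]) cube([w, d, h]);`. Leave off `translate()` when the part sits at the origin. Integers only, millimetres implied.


cube([75, 28, 336]);
translate([443, 0, 0]) cube([75, 28, 336]);
translate([75, 0, 0]) cube([368, 28, 75]);
translate([75, 0, 261]) cube([368, 28, 75]);


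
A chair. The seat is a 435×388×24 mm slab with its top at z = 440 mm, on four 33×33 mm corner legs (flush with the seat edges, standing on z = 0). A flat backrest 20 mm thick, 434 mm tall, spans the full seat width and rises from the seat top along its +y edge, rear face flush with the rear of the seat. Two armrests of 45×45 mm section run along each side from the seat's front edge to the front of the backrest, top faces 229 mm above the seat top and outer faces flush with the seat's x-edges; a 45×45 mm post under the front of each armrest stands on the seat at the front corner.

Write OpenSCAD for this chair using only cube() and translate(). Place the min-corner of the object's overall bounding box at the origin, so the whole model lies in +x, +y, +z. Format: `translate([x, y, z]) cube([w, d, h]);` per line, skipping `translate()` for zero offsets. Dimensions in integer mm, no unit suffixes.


// leg_h = 440 - 24 = 416
// arm post h = 229 - 45 = 184
translate([0, 0, 416]) cube([435, 388, 24]);
cube([33, 33, 416]);
translate([402, 0, 0]) cube([33, 33, 416]);
translate([0, 355, 0]) cube([33, 33, 416]);
translate([402, 355, 0]) cube([33, 33, 416]);
translate([0, 368, 440]) cube([435, 20, 434]);
translate([0, 0, 624]) cube([45, 368, 45]);
translate([390, 0, 624]) cube([45, 368, 45]);
translate([0, 0, 440]) cube([45, 45, 184]);
translate([390, 0, 440]) cube([45, 45, 184]);


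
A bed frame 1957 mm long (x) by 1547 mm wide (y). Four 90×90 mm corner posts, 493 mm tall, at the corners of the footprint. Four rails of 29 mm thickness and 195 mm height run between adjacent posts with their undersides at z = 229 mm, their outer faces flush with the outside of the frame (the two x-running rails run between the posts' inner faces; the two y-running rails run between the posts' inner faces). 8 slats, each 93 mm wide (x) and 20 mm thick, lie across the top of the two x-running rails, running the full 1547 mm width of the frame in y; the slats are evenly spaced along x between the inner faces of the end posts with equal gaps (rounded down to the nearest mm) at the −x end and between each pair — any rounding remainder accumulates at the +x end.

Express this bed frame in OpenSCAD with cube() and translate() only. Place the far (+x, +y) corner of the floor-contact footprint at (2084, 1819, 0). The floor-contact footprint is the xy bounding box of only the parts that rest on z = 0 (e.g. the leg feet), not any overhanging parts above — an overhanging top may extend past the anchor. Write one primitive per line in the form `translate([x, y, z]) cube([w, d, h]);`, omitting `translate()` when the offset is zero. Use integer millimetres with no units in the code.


// slat z = rail_z + rail_h = 229 + 195 = 424
// slat gap = ⌊(1777 − 8·93) / 9⌋ = 114
translate([127, 272, 0]) cube([90, 90, 493]);
translate([127, 1729, 0]) cube([90, 90, 493]);
translate([1994, 272, 0]) cube([90, 90, 493]);
translate([1994, 1729, 0]) cube([90, 90, 493]);
translate([217, 272, 229]) cube([1777, 29, 195]);
translate([217, 1790, 229]) cube([1777, 29, 195]);
translate([127, 362, 229]) cube([29, 1367, 195]);
translate([2055, 362, 229]) cube([29, 1367, 195]);
translate([331, 272, 424]) cube([93, 1547, 20]);
translate([538, 272, 424]) cube([93, 1547, 20]);
translate([745, 272, 424]) cube([93, 1547, 20]);
translate([952, 272, 424]) cube([93, 1547, 20]);
translate([1159, 272, 424]) cube([93, 1547, 20]);
translate([1366, 272, 424]) cube([93, 1547, 20]);
translate([1573, 272, 424]) cube([93, 1547, 20]);
translate([1780, 272, 424]) cube([93, 1547, 20]);


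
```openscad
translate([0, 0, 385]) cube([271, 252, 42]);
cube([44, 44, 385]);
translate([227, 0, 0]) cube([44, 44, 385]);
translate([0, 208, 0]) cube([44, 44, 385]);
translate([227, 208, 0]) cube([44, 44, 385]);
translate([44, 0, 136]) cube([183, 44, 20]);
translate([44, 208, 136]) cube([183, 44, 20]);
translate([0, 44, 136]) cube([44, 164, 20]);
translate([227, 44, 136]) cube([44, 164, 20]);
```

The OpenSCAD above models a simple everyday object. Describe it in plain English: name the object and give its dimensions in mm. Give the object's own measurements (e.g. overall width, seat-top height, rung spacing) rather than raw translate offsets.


A four-legged stool. The seat is a 271×252×42 mm slab whose top surface is at z = 427 mm; four square legs, each 44×44 mm in cross-section, run from the floor (z = 0) to the underside of the seat, each flush with a corner of the seat. Four stretchers, 44 mm wide and 20 mm tall, connect adjacent legs with their undersides at z = 136 mm, each running between the inner faces of the legs it joins and aligned with the legs' outer faces on the other axis.


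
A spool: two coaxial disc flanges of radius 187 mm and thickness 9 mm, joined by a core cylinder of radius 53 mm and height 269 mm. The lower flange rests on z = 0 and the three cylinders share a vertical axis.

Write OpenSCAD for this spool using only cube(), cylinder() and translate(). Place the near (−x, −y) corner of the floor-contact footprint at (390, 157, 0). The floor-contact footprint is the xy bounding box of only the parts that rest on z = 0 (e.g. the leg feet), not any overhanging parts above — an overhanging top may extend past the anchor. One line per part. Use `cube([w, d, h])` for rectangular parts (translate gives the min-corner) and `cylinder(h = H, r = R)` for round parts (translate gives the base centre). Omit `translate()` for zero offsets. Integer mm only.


translate([577, 344, 0]) cylinder(h = 9, r = 187);
translate([577, 344, 9]) cylinder(h = 269, r = 53);
translate([577, 344, 278]) cylinder(h = 9, r = 187);


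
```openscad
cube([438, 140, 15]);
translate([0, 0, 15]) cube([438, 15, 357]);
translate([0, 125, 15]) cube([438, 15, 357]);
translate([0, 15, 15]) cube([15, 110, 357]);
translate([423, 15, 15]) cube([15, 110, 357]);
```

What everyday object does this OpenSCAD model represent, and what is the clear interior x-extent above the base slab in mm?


An open box. The internal width is 408 mm.

A 438×140 base slab with four walls standing on it — an open box. The base is 438 mm wide and the walls are 15 mm thick, so the internal width is 438 − 2 × 15 = 408 mm.


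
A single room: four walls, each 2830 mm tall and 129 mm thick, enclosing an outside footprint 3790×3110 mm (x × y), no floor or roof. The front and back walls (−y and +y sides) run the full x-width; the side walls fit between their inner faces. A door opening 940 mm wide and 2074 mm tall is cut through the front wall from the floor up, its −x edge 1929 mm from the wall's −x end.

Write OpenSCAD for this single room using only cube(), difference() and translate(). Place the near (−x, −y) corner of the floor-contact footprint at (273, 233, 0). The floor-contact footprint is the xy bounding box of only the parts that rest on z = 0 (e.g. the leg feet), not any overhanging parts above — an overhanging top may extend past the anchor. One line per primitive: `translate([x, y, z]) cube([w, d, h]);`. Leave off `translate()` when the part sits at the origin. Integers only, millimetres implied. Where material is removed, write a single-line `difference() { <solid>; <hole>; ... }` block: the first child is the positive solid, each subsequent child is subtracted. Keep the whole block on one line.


difference() { translate([273, 233, 0]) cube([3790, 129, 2830]); translate([2202, 233, 0]) cube([940, 129, 2074]); }
translate([273, 3214, 0]) cube([3790, 129, 2830]);
translate([273, 362, 0]) cube([129, 2852, 2830]);
translate([3934, 362, 0]) cube([129, 2852, 2830]);


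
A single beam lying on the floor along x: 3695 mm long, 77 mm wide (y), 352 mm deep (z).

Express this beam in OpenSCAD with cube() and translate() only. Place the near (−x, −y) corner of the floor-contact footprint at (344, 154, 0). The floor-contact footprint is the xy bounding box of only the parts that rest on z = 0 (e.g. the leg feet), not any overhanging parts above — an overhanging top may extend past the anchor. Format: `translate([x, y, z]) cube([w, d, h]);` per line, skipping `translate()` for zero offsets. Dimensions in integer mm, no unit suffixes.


translate([344, 154, 0]) cube([3695, 77, 352]);


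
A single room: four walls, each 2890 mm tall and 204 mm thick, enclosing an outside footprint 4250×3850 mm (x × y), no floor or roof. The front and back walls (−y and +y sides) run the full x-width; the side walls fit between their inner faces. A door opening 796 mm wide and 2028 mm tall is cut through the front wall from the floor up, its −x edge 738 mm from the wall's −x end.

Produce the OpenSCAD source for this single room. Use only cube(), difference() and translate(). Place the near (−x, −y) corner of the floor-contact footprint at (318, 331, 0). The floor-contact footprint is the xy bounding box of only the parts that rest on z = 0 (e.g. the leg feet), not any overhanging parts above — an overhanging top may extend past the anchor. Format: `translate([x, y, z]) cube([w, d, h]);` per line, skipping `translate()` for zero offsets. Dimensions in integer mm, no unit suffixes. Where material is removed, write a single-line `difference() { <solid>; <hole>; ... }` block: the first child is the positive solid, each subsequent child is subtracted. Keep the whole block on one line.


difference() { translate([318, 331, 0]) cube([4250, 204, 2890]); translate([1056, 331, 0]) cube([796, 204, 2028]); }
translate([318, 3977, 0]) cube([4250, 204, 2890]);
translate([318, 535, 0]) cube([204, 3442, 2890]);
translate([4364, 535, 0]) cube([204, 3442, 2890]);


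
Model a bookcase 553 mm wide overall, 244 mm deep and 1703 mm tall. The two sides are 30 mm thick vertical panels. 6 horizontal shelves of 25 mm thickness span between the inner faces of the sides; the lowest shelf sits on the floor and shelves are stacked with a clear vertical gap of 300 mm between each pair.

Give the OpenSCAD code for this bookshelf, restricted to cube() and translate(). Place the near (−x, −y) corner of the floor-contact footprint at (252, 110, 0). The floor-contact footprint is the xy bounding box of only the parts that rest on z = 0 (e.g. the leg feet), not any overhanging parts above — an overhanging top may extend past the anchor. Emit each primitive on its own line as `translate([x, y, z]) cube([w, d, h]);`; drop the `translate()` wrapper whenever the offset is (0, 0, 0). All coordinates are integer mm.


translate([252, 110, 0]) cube([30, 244, 1703]);
translate([775, 110, 0]) cube([30, 244, 1703]);
translate([282, 110, 0]) cube([493, 244, 25]);
translate([282, 110, 325]) cube([493, 244, 25]);
translate([282, 110, 650]) cube([493, 244, 25]);
translate([282, 110, 975]) cube([493, 244, 25]);
translate([282, 110, 1300]) cube([493, 244, 25]);
translate([282, 110, 1625]) cube([493, 244, 25]);


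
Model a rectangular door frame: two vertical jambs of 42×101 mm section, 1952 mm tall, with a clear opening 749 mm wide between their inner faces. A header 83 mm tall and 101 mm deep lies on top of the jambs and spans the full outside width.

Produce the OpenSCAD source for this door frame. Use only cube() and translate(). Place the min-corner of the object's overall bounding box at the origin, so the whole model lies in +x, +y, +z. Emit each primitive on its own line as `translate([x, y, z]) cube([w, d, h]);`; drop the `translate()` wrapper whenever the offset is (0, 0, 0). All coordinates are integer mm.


cube([42, 101, 1952]);
translate([791, 0, 0]) cube([42, 101, 1952]);
translate([0, 0, 1952]) cube([833, 101, 83]);


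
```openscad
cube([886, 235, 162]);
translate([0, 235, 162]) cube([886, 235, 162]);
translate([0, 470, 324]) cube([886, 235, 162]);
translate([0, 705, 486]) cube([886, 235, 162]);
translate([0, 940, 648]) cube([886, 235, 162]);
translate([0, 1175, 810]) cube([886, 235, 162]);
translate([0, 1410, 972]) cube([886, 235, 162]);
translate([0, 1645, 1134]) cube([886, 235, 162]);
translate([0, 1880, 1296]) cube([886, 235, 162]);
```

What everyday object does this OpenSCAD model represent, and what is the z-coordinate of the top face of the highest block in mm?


A staircase. The total rise is 1458 mm.

9 identical blocks, each offset up and back from the previous — a staircase. Each step is 162 mm tall and there are 9 of them, so the total rise is 9 × 162 = 1458 mm.


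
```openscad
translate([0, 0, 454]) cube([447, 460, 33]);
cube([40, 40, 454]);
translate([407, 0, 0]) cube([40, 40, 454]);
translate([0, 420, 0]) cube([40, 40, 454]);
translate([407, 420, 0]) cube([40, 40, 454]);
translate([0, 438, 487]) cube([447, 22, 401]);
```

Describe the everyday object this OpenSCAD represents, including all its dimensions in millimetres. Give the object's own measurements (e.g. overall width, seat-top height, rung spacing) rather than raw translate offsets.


A chair. The seat is a 447×460×33 mm slab with its top at z = 487 mm, on four 40×40 mm corner legs (flush with the seat edges, standing on z = 0). A flat backrest 22 mm thick, 401 mm tall, spans the full seat width and rises from the seat top along its +y edge, rear face flush with the rear of the seat.


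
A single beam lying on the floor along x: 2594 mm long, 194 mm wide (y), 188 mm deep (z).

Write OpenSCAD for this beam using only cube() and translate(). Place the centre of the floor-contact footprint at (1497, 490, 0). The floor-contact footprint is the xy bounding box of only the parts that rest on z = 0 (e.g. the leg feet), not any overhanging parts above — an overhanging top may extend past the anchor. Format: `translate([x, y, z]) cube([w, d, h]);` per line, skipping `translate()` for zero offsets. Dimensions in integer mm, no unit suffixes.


translate([200, 393, 0]) cube([2594, 194, 188]);


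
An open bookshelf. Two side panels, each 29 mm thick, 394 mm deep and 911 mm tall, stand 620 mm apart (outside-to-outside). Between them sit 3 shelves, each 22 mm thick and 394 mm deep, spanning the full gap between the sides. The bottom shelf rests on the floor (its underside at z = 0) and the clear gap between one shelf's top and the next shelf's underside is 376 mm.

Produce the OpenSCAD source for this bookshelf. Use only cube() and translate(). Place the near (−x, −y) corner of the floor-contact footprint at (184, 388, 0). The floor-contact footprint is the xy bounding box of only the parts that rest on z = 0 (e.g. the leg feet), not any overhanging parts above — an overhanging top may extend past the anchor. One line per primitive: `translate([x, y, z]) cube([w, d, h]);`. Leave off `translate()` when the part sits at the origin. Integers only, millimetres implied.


translate([184, 388, 0]) cube([29, 394, 911]);
translate([775, 388, 0]) cube([29, 394, 911]);
translate([213, 388, 0]) cube([562, 394, 22]);
translate([213, 388, 398]) cube([562, 394, 22]);
translate([213, 388, 796]) cube([562, 394, 22]);


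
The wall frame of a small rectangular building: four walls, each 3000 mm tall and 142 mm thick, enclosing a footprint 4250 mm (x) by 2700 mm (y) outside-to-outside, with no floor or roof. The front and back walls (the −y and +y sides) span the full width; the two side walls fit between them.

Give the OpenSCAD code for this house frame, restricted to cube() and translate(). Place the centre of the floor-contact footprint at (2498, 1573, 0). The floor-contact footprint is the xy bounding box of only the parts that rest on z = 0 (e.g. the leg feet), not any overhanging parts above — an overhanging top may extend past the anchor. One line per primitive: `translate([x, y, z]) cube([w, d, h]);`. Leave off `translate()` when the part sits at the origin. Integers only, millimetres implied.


translate([373, 223, 0]) cube([4250, 142, 3000]);
translate([373, 2781, 0]) cube([4250, 142, 3000]);
translate([373, 365, 0]) cube([142, 2416, 3000]);
translate([4481, 365, 0]) cube([142, 2416, 3000]);


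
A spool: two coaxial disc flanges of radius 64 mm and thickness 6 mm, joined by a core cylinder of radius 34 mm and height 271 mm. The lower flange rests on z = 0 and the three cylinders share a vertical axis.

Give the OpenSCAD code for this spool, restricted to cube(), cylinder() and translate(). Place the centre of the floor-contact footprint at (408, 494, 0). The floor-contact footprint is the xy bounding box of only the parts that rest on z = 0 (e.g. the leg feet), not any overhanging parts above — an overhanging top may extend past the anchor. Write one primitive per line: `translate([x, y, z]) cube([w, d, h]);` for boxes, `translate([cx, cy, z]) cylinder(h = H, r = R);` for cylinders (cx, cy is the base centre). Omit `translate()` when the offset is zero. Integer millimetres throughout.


translate([408, 494, 0]) cylinder(h = 6, r = 64);
translate([408, 494, 6]) cylinder(h = 271, r = 34);
translate([408, 494, 277]) cylinder(h = 6, r = 64);


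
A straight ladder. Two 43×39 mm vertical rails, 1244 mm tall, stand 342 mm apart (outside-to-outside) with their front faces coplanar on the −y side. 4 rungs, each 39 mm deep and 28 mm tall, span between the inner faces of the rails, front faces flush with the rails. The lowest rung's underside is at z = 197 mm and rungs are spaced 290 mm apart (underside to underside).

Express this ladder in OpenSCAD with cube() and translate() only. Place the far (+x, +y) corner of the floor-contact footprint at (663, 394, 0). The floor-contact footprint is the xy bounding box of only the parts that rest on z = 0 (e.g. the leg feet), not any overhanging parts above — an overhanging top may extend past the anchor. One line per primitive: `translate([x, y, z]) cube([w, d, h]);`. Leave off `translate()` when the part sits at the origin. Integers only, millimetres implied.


// rung span = 342 - 2*43 = 256
// rung[k] z = 197 + k*290
translate([321, 355, 0]) cube([43, 39, 1244]);
translate([620, 355, 0]) cube([43, 39, 1244]);
translate([364, 355, 197]) cube([256, 39, 28]);
translate([364, 355, 487]) cube([256, 39, 28]);
translate([364, 355, 777]) cube([256, 39, 28]);
translate([364, 355, 1067]) cube([256, 39, 28]);


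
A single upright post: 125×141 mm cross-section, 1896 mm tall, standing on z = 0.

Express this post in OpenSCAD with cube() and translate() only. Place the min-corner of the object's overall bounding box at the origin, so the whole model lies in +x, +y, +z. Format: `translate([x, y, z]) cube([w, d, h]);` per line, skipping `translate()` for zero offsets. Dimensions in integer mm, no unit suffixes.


cube([125, 141, 1896]);


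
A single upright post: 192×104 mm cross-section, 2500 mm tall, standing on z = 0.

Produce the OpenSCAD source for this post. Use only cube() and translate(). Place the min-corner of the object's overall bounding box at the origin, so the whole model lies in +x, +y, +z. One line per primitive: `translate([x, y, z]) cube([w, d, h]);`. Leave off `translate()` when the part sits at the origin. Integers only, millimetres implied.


cube([192, 104, 2500]);


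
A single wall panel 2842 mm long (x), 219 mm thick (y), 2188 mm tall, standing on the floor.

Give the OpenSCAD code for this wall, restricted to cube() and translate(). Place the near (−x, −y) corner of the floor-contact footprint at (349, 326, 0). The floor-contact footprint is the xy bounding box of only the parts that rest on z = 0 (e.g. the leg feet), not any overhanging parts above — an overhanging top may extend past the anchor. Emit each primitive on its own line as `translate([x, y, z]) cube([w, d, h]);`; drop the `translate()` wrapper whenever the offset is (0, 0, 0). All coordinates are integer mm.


translate([349, 326, 0]) cube([2842, 219, 2188]);


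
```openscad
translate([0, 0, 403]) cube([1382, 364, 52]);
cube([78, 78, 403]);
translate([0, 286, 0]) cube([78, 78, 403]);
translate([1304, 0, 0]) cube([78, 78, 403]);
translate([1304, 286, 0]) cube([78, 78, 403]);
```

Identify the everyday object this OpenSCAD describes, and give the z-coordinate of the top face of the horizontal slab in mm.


A bench. The seat-top height is 455 mm.

A long slab on four corner posts — a bench. The slab sits at z = 403 with thickness 52, so the top is 403 + 52 = 455 mm.


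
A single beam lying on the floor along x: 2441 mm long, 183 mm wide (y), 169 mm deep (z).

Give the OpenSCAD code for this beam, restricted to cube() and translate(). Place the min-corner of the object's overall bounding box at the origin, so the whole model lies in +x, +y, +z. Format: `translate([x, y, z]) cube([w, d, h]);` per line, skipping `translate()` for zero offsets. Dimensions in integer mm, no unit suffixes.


cube([2441, 183, 169]);


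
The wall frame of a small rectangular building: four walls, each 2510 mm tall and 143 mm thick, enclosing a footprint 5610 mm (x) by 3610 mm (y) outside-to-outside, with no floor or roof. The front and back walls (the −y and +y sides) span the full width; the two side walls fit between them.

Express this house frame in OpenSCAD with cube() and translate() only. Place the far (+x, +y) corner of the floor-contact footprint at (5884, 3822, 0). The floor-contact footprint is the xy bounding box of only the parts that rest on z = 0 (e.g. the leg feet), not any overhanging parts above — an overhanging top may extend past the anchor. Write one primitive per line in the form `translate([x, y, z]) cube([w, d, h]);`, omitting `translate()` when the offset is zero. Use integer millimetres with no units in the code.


translate([274, 212, 0]) cube([5610, 143, 2510]);
translate([274, 3679, 0]) cube([5610, 143, 2510]);
translate([274, 355, 0]) cube([143, 3324, 2510]);
translate([5741, 355, 0]) cube([143, 3324, 2510]);


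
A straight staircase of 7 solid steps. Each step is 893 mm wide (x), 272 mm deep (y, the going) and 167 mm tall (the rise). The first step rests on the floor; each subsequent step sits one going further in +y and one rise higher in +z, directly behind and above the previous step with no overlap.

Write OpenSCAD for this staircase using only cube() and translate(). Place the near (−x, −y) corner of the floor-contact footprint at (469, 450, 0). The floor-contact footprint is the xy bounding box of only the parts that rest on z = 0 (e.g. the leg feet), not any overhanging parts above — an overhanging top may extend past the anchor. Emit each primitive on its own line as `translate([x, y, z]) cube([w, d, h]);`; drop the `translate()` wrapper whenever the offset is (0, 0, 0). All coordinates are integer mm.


translate([469, 450, 0]) cube([893, 272, 167]);
translate([469, 722, 167]) cube([893, 272, 167]);
translate([469, 994, 334]) cube([893, 272, 167]);
translate([469, 1266, 501]) cube([893, 272, 167]);
translate([469, 1538, 668]) cube([893, 272, 167]);
translate([469, 1810, 835]) cube([893, 272, 167]);
translate([469, 2082, 1002]) cube([893, 272, 167]);


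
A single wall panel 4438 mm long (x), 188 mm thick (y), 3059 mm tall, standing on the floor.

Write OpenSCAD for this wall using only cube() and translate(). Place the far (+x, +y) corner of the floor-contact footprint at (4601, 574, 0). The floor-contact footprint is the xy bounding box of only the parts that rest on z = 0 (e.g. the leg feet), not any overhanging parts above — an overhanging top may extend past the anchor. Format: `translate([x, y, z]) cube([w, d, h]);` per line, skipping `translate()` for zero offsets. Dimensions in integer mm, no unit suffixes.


translate([163, 386, 0]) cube([4438, 188, 3059]);


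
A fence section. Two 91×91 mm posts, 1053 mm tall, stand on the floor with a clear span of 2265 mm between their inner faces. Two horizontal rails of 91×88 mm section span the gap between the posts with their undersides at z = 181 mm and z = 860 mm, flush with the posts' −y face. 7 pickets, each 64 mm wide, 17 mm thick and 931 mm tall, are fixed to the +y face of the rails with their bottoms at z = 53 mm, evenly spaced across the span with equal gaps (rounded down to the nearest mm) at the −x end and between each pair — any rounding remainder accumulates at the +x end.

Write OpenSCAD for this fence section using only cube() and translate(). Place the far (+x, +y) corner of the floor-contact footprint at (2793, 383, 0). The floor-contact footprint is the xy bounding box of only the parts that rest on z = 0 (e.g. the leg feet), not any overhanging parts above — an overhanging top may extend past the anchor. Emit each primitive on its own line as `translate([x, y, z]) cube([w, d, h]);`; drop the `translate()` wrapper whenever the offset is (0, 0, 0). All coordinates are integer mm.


translate([346, 292, 0]) cube([91, 91, 1053]);
translate([2702, 292, 0]) cube([91, 91, 1053]);
translate([437, 292, 181]) cube([2265, 91, 88]);
translate([437, 292, 860]) cube([2265, 91, 88]);
translate([664, 383, 53]) cube([64, 17, 931]);
translate([955, 383, 53]) cube([64, 17, 931]);
translate([1246, 383, 53]) cube([64, 17, 931]);
translate([1537, 383, 53]) cube([64, 17, 931]);
translate([1828, 383, 53]) cube([64, 17, 931]);
translate([2119, 383, 53]) cube([64, 17, 931]);
translate([2410, 383, 53]) cube([64, 17, 931]);
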